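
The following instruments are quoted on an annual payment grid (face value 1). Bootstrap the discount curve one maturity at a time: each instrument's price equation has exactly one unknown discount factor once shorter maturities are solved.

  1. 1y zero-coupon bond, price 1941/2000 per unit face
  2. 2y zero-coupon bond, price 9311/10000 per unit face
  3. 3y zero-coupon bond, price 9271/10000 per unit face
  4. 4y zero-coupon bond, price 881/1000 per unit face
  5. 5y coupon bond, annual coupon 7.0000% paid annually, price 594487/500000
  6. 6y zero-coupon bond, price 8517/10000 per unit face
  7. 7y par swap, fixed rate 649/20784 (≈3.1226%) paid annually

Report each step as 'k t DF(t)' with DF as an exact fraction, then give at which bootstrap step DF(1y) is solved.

1 1 1941/2000
2 2 9311/10000
3 3 9271/10000
4 4 881/1000
5 5 1737/2000
6 6 8517/10000
7 7 8053/10000
DF(1y) is solved at step 1

step 1 [1y] zero: DF = P = 1941/2000 ≈ 0.970500
step 2 [2y] zero: DF = P = 9311/10000 ≈ 0.931100
step 3 [3y] zero: DF = P = 9271/10000 ≈ 0.927100
step 4 [4y] zero: DF = P = 881/1000 ≈ 0.881000
step 5 [5y] bond c/1=7/100: DF=(594487/500000 − 7/100·(0.970500+0.931100+0.927100+0.881000))/(1+7/100) = 1737/2000 ≈ 0.868500
step 6 [6y] zero: DF = P = 8517/10000 ≈ 0.851700
step 7 [7y] swap r/1=649/20784: DF=(1 − 649/20784·(0.970500+0.931100+0.927100+0.881000+0.868500+0.851700))/(1+649/20784) = 8053/10000 ≈ 0.805300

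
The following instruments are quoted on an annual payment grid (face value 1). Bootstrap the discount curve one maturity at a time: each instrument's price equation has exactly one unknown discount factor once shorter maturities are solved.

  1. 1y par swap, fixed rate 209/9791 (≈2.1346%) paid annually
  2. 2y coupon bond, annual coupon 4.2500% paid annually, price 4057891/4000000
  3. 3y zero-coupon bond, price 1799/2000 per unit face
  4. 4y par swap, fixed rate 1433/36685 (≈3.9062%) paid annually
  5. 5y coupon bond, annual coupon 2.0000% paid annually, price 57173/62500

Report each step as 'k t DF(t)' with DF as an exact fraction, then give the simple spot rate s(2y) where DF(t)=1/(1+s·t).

1 1 9791/10000
2 2 2333/2500
3 3 1799/2000
4 4 8567/10000
5 5 8249/10000
s(2y) = (1/(2333/2500) − 1)/(2) = 167/4666 ≈ 3.5791%

step 1 [1y] swap r/1=209/9791: DF=(1 − 209/9791·(0))/(1+209/9791) = 9791/10000 ≈ 0.979100
step 2 [2y] bond c/1=17/400: DF=(4057891/4000000 − 17/400·(0.979100))/(1+17/400) = 2333/2500 ≈ 0.933200
step 3 [3y] zero: DF = P = 1799/2000 ≈ 0.899500
step 4 [4y] swap r/1=1433/36685: DF=(1 − 1433/36685·(0.979100+0.933200+0.899500))/(1+1433/36685) = 8567/10000 ≈ 0.856700
step 5 [5y] bond c/1=1/50: DF=(57173/62500 − 1/50·(0.979100+0.933200+0.899500+0.856700))/(1+1/50) = 8249/10000 ≈ 0.824900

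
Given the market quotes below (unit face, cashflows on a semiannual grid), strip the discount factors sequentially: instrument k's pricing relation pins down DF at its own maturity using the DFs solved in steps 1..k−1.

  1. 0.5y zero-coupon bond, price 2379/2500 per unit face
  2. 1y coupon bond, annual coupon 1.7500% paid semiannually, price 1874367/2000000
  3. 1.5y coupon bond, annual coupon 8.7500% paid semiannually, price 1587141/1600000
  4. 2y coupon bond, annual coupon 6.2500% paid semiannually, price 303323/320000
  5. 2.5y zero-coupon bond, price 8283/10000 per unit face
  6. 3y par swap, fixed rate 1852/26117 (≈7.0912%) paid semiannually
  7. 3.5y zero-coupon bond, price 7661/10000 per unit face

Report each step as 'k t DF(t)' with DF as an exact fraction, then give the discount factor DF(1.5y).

step 1 [0.5y] zero: DF = P = 2379/2500 ≈ 0.951600
step 2 [1y] bond c/2=7/800: DF=(1874367/2000000 − 7/800·(0.951600))/(1+7/800) = 1151/1250 ≈ 0.920800
step 3 [1.5y] bond c/2=7/160: DF=(1587141/1600000 − 7/160·(0.951600+0.920800))/(1+7/160) = 8719/10000 ≈ 0.871900
step 4 [2y] bond c/2=1/32: DF=(303323/320000 − 1/32·(0.951600+0.920800+0.871900))/(1+1/32) = 209/250 ≈ 0.836000
step 5 [2.5y] zero: DF = P = 8283/10000 ≈ 0.828300
step 6 [3y] swap r/2=926/26117: DF=(1 − 926/26117·(0.951600+0.920800+0.871900+0.836000+0.828300))/(1+926/26117) = 2037/2500 ≈ 0.814800
step 7 [3.5y] zero: DF = P = 7661/10000 ≈ 0.766100

1 1/2 2379/2500
2 1 1151/1250
3 3/2 8719/10000
4 2 209/250
5 5/2 8283/10000
6 3 2037/2500
7 7/2 7661/10000
DF(1.5y) = 8719/10000 ≈ 0.871900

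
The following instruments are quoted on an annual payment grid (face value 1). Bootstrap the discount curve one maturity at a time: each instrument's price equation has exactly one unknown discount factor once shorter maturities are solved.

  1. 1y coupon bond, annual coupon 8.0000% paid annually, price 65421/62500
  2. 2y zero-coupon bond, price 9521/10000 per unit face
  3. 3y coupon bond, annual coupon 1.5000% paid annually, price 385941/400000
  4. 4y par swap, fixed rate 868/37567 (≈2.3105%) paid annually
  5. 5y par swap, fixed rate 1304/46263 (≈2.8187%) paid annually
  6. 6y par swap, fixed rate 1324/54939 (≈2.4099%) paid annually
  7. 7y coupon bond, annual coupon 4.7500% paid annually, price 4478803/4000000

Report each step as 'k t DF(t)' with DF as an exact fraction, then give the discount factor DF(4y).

step 1 [1y] bond c/1=2/25: DF=(65421/62500 − 2/25·(0))/(1+2/25) = 2423/2500 ≈ 0.969200
step 2 [2y] zero: DF = P = 9521/10000 ≈ 0.952100
step 3 [3y] bond c/1=3/200: DF=(385941/400000 − 3/200·(0.969200+0.952100))/(1+3/200) = 4611/5000 ≈ 0.922200
step 4 [4y] swap r/1=868/37567: DF=(1 − 868/37567·(0.969200+0.952100+0.922200))/(1+868/37567) = 2283/2500 ≈ 0.913200
step 5 [5y] swap r/1=1304/46263: DF=(1 − 1304/46263·(0.969200+0.952100+0.922200+0.913200))/(1+1304/46263) = 1087/1250 ≈ 0.869600
step 6 [6y] swap r/1=1324/54939: DF=(1 − 1324/54939·(0.969200+0.952100+0.922200+0.913200+0.869600))/(1+1324/54939) = 2169/2500 ≈ 0.867600
step 7 [7y] bond c/1=19/400: DF=(4478803/4000000 − 19/400·(0.969200+0.952100+0.922200+0.913200+0.869600+0.867600))/(1+19/400) = 4099/5000 ≈ 0.819800

1 1 2423/2500
2 2 9521/10000
3 3 4611/5000
4 4 2283/2500
5 5 1087/1250
6 6 2169/2500
7 7 4099/5000
DF(4y) = 2283/2500 ≈ 0.913200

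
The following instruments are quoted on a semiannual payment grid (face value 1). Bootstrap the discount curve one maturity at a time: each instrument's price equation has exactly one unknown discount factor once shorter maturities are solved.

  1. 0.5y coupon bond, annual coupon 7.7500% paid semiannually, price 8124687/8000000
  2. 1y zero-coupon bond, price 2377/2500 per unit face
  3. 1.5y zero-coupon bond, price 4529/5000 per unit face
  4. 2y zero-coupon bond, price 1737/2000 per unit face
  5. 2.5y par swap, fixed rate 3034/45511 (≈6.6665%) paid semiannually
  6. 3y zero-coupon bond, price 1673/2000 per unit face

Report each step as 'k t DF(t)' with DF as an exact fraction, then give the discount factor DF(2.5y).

1 1/2 9777/10000
2 1 2377/2500
3 3/2 4529/5000
4 2 1737/2000
5 5/2 8483/10000
6 3 1673/2000
DF(2.5y) = 8483/10000 ≈ 0.848300

step 1 [0.5y] bond c/2=31/800: DF=(8124687/8000000 − 31/800·(0))/(1+31/800) = 9777/10000 ≈ 0.977700
step 2 [1y] zero: DF = P = 2377/2500 ≈ 0.950800
step 3 [1.5y] zero: DF = P = 4529/5000 ≈ 0.905800
step 4 [2y] zero: DF = P = 1737/2000 ≈ 0.868500
step 5 [2.5y] swap r/2=1517/45511: DF=(1 − 1517/45511·(0.977700+0.950800+0.905800+0.868500))/(1+1517/45511) = 8483/10000 ≈ 0.848300
step 6 [3y] zero: DF = P = 1673/2000 ≈ 0.836500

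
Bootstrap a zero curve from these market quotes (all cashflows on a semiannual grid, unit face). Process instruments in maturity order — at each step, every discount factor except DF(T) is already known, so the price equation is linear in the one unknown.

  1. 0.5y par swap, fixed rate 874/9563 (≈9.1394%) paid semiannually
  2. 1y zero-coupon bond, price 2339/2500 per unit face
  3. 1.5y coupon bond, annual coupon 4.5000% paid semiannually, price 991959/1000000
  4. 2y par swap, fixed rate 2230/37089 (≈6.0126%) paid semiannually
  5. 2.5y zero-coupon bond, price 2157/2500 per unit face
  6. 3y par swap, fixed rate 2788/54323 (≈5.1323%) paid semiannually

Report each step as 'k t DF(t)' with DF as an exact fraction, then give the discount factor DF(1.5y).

step 1 [0.5y] swap r/2=437/9563: DF=(1 − 437/9563·(0))/(1+437/9563) = 9563/10000 ≈ 0.956300
step 2 [1y] zero: DF = P = 2339/2500 ≈ 0.935600
step 3 [1.5y] bond c/2=9/400: DF=(991959/1000000 − 9/400·(0.956300+0.935600))/(1+9/400) = 1857/2000 ≈ 0.928500
step 4 [2y] swap r/2=1115/37089: DF=(1 − 1115/37089·(0.956300+0.935600+0.928500))/(1+1115/37089) = 1777/2000 ≈ 0.888500
step 5 [2.5y] zero: DF = P = 2157/2500 ≈ 0.862800
step 6 [3y] swap r/2=1394/54323: DF=(1 − 1394/54323·(0.956300+0.935600+0.928500+0.888500+0.862800))/(1+1394/54323) = 4303/5000 ≈ 0.860600

1 1/2 9563/10000
2 1 2339/2500
3 3/2 1857/2000
4 2 1777/2000
5 5/2 2157/2500
6 3 4303/5000
DF(1.5y) = 1857/2000 ≈ 0.928500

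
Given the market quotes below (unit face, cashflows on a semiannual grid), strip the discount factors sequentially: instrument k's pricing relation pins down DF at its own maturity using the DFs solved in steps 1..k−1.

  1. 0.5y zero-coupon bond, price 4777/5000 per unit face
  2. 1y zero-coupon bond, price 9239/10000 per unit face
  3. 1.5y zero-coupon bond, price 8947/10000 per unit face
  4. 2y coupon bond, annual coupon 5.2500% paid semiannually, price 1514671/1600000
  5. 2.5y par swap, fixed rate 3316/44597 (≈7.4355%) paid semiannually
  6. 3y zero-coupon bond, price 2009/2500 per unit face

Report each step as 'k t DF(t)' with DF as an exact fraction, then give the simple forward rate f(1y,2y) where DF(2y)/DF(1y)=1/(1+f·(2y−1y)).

step 1 [0.5y] zero: DF = P = 4777/5000 ≈ 0.955400
step 2 [1y] zero: DF = P = 9239/10000 ≈ 0.923900
step 3 [1.5y] zero: DF = P = 8947/10000 ≈ 0.894700
step 4 [2y] bond c/2=21/800: DF=(1514671/1600000 − 21/800·(0.955400+0.923900+0.894700))/(1+21/800) = 1703/2000 ≈ 0.851500
step 5 [2.5y] swap r/2=1658/44597: DF=(1 − 1658/44597·(0.955400+0.923900+0.894700+0.851500))/(1+1658/44597) = 4171/5000 ≈ 0.834200
step 6 [3y] zero: DF = P = 2009/2500 ≈ 0.803600

1 1/2 4777/5000
2 1 9239/10000
3 3/2 8947/10000
4 2 1703/2000
5 5/2 4171/5000
6 3 2009/2500
f(1y,2y) = ((9239/10000)/(1703/2000) − 1)/(1) = 724/8515 ≈ 8.5026%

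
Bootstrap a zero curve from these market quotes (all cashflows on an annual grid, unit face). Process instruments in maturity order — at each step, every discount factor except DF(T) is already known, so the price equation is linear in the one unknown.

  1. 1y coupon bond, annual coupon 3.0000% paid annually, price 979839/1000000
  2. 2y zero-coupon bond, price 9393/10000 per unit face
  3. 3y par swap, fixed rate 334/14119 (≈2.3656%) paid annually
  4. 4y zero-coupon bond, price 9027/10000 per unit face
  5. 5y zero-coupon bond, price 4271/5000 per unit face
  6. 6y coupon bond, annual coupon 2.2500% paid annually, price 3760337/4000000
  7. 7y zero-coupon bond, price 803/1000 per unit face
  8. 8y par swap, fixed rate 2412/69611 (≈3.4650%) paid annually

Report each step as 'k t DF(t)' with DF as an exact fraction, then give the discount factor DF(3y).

step 1 [1y] bond c/1=3/100: DF=(979839/1000000 − 3/100·(0))/(1+3/100) = 9513/10000 ≈ 0.951300
step 2 [2y] zero: DF = P = 9393/10000 ≈ 0.939300
step 3 [3y] swap r/1=334/14119: DF=(1 − 334/14119·(0.951300+0.939300))/(1+334/14119) = 2333/2500 ≈ 0.933200
step 4 [4y] zero: DF = P = 9027/10000 ≈ 0.902700
step 5 [5y] zero: DF = P = 4271/5000 ≈ 0.854200
step 6 [6y] bond c/1=9/400: DF=(3760337/4000000 − 9/400·(0.951300+0.939300+0.933200+0.902700+0.854200))/(1+9/400) = 4093/5000 ≈ 0.818600
step 7 [7y] zero: DF = P = 803/1000 ≈ 0.803000
step 8 [8y] swap r/1=2412/69611: DF=(1 − 2412/69611·(0.951300+0.939300+0.933200+0.902700+0.854200+0.818600+0.803000))/(1+2412/69611) = 1897/2500 ≈ 0.758800

1 1 9513/10000
2 2 9393/10000
3 3 2333/2500
4 4 9027/10000
5 5 4271/5000
6 6 4093/5000
7 7 803/1000
8 8 1897/2500
DF(3y) = 2333/2500 ≈ 0.933200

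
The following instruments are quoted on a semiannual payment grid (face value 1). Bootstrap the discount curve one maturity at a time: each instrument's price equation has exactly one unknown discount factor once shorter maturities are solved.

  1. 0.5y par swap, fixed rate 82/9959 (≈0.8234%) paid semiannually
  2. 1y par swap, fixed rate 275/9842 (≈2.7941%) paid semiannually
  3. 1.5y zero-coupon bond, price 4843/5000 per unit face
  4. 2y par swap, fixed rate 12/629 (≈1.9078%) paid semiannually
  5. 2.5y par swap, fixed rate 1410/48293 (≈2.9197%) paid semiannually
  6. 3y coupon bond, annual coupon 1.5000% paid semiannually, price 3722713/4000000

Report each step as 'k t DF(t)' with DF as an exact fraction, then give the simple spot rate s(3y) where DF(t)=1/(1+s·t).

1 1/2 9959/10000
2 1 389/400
3 3/2 4843/5000
4 2 2407/2500
5 5/2 1859/2000
6 3 4439/5000
s(3y) = (1/(4439/5000) − 1)/(3) = 187/4439 ≈ 4.2127%

step 1 [0.5y] swap r/2=41/9959: DF=(1 − 41/9959·(0))/(1+41/9959) = 9959/10000 ≈ 0.995900
step 2 [1y] swap r/2=275/19684: DF=(1 − 275/19684·(0.995900))/(1+275/19684) = 389/400 ≈ 0.972500
step 3 [1.5y] zero: DF = P = 4843/5000 ≈ 0.968600
step 4 [2y] swap r/2=6/629: DF=(1 − 6/629·(0.995900+0.972500+0.968600))/(1+6/629) = 2407/2500 ≈ 0.962800
step 5 [2.5y] swap r/2=705/48293: DF=(1 − 705/48293·(0.995900+0.972500+0.968600+0.962800))/(1+705/48293) = 1859/2000 ≈ 0.929500
step 6 [3y] bond c/2=3/400: DF=(3722713/4000000 − 3/400·(0.995900+0.972500+0.968600+0.962800+0.929500))/(1+3/400) = 4439/5000 ≈ 0.887800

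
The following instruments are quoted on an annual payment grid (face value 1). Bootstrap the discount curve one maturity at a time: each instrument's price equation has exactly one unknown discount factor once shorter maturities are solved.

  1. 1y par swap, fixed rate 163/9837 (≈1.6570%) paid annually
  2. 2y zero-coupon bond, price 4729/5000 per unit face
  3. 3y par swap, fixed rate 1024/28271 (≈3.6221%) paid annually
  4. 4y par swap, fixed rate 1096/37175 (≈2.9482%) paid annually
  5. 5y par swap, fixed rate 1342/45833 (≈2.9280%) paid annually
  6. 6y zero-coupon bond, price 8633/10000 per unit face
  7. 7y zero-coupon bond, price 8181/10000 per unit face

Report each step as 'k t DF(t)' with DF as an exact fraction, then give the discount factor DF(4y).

1 1 9837/10000
2 2 4729/5000
3 3 561/625
4 4 1113/1250
5 5 4329/5000
6 6 8633/10000
7 7 8181/10000
DF(4y) = 1113/1250 ≈ 0.890400

step 1 [1y] swap r/1=163/9837: DF=(1 − 163/9837·(0))/(1+163/9837) = 9837/10000 ≈ 0.983700
step 2 [2y] zero: DF = P = 4729/5000 ≈ 0.945800
step 3 [3y] swap r/1=1024/28271: DF=(1 − 1024/28271·(0.983700+0.945800))/(1+1024/28271) = 561/625 ≈ 0.897600
step 4 [4y] swap r/1=1096/37175: DF=(1 − 1096/37175·(0.983700+0.945800+0.897600))/(1+1096/37175) = 1113/1250 ≈ 0.890400
step 5 [5y] swap r/1=1342/45833: DF=(1 − 1342/45833·(0.983700+0.945800+0.897600+0.890400))/(1+1342/45833) = 4329/5000 ≈ 0.865800
step 6 [6y] zero: DF = P = 8633/10000 ≈ 0.863300
step 7 [7y] zero: DF = P = 8181/10000 ≈ 0.818100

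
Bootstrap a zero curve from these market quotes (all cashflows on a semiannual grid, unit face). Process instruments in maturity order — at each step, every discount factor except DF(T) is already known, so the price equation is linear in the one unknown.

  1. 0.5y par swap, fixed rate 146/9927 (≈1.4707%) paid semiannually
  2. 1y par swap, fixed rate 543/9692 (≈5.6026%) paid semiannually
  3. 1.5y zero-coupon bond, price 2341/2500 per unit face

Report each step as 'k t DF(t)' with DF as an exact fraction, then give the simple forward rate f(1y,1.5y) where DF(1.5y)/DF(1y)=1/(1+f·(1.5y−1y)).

1 1/2 9927/10000
2 1 9457/10000
3 3/2 2341/2500
f(1y,1.5y) = ((9457/10000)/(2341/2500) − 1)/(1/2) = 93/4682 ≈ 1.9863%

step 1 [0.5y] swap r/2=73/9927: DF=(1 − 73/9927·(0))/(1+73/9927) = 9927/10000 ≈ 0.992700
step 2 [1y] swap r/2=543/19384: DF=(1 − 543/19384·(0.992700))/(1+543/19384) = 9457/10000 ≈ 0.945700
step 3 [1.5y] zero: DF = P = 2341/2500 ≈ 0.936400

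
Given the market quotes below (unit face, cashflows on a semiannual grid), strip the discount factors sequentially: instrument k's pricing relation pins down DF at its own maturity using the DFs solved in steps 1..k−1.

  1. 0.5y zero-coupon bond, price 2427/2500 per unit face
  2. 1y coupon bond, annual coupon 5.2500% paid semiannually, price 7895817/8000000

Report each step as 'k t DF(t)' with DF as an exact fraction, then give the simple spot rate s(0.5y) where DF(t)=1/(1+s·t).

step 1 [0.5y] zero: DF = P = 2427/2500 ≈ 0.970800
step 2 [1y] bond c/2=21/800: DF=(7895817/8000000 − 21/800·(0.970800))/(1+21/800) = 9369/10000 ≈ 0.936900

1 1/2 2427/2500
2 1 9369/10000
s(0.5y) = (1/(2427/2500) − 1)/(1/2) = 146/2427 ≈ 6.0157%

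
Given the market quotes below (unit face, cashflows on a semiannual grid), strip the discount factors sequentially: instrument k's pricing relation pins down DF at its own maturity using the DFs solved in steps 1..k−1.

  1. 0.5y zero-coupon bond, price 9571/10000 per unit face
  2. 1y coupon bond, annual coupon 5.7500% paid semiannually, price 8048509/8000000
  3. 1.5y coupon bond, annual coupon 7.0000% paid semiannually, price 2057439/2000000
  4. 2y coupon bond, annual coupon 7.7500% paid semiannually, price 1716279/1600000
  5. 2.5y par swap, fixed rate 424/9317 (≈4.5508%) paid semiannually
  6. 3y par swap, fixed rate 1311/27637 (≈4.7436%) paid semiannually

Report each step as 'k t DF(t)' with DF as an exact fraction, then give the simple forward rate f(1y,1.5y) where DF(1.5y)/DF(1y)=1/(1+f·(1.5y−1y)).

1 1/2 9571/10000
2 1 1189/1250
3 3/2 4647/5000
4 2 2317/2500
5 5/2 447/500
6 3 8689/10000
f(1y,1.5y) = ((1189/1250)/(4647/5000) − 1)/(1/2) = 218/4647 ≈ 4.6912%

step 1 [0.5y] zero: DF = P = 9571/10000 ≈ 0.957100
step 2 [1y] bond c/2=23/800: DF=(8048509/8000000 − 23/800·(0.957100))/(1+23/800) = 1189/1250 ≈ 0.951200
step 3 [1.5y] bond c/2=7/200: DF=(2057439/2000000 − 7/200·(0.957100+0.951200))/(1+7/200) = 4647/5000 ≈ 0.929400
step 4 [2y] bond c/2=31/800: DF=(1716279/1600000 − 31/800·(0.957100+0.951200+0.929400))/(1+31/800) = 2317/2500 ≈ 0.926800
step 5 [2.5y] swap r/2=212/9317: DF=(1 − 212/9317·(0.957100+0.951200+0.929400+0.926800))/(1+212/9317) = 447/500 ≈ 0.894000
step 6 [3y] swap r/2=1311/55274: DF=(1 − 1311/55274·(0.957100+0.951200+0.929400+0.926800+0.894000))/(1+1311/55274) = 8689/10000 ≈ 0.868900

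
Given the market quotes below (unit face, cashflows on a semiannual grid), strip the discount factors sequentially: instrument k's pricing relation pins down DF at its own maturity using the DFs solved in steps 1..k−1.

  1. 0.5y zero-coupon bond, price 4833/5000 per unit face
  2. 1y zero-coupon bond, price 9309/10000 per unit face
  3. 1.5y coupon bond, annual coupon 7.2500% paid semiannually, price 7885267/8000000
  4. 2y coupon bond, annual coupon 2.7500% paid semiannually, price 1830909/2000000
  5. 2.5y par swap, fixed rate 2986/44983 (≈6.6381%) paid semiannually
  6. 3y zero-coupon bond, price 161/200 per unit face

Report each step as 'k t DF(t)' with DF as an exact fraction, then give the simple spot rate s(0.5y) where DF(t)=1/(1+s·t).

1 1/2 4833/5000
2 1 9309/10000
3 3/2 553/625
4 2 8653/10000
5 5/2 8507/10000
6 3 161/200
s(0.5y) = (1/(4833/5000) − 1)/(1/2) = 334/4833 ≈ 6.9108%

step 1 [0.5y] zero: DF = P = 4833/5000 ≈ 0.966600
step 2 [1y] zero: DF = P = 9309/10000 ≈ 0.930900
step 3 [1.5y] bond c/2=29/800: DF=(7885267/8000000 − 29/800·(0.966600+0.930900))/(1+29/800) = 553/625 ≈ 0.884800
step 4 [2y] bond c/2=11/800: DF=(1830909/2000000 − 11/800·(0.966600+0.930900+0.884800))/(1+11/800) = 8653/10000 ≈ 0.865300
step 5 [2.5y] swap r/2=1493/44983: DF=(1 − 1493/44983·(0.966600+0.930900+0.884800+0.865300))/(1+1493/44983) = 8507/10000 ≈ 0.850700
step 6 [3y] zero: DF = P = 161/200 ≈ 0.805000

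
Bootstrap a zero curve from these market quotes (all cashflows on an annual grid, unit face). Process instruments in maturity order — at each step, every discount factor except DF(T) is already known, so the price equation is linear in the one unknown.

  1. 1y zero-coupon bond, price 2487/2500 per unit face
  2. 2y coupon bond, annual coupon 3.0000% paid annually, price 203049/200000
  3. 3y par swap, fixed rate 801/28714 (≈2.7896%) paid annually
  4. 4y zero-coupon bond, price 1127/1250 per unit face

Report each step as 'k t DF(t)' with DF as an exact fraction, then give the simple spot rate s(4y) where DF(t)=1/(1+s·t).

step 1 [1y] zero: DF = P = 2487/2500 ≈ 0.994800
step 2 [2y] bond c/1=3/100: DF=(203049/200000 − 3/100·(0.994800))/(1+3/100) = 9567/10000 ≈ 0.956700
step 3 [3y] swap r/1=801/28714: DF=(1 − 801/28714·(0.994800+0.956700))/(1+801/28714) = 9199/10000 ≈ 0.919900
step 4 [4y] zero: DF = P = 1127/1250 ≈ 0.901600

1 1 2487/2500
2 2 9567/10000
3 3 9199/10000
4 4 1127/1250
s(4y) = (1/(1127/1250) − 1)/(4) = 123/4508 ≈ 2.7285%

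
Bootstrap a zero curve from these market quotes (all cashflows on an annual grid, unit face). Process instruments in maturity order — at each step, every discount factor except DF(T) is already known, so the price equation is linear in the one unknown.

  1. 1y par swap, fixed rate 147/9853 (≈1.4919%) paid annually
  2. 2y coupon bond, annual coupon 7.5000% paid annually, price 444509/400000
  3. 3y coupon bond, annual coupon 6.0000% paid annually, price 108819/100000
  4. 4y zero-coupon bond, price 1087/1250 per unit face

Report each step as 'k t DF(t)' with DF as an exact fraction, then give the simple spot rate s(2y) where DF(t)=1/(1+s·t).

1 1 9853/10000
2 2 193/200
3 3 4581/5000
4 4 1087/1250
s(2y) = (1/(193/200) − 1)/(2) = 7/386 ≈ 1.8135%

step 1 [1y] swap r/1=147/9853: DF=(1 − 147/9853·(0))/(1+147/9853) = 9853/10000 ≈ 0.985300
step 2 [2y] bond c/1=3/40: DF=(444509/400000 − 3/40·(0.985300))/(1+3/40) = 193/200 ≈ 0.965000
step 3 [3y] bond c/1=3/50: DF=(108819/100000 − 3/50·(0.985300+0.965000))/(1+3/50) = 4581/5000 ≈ 0.916200
step 4 [4y] zero: DF = P = 1087/1250 ≈ 0.869600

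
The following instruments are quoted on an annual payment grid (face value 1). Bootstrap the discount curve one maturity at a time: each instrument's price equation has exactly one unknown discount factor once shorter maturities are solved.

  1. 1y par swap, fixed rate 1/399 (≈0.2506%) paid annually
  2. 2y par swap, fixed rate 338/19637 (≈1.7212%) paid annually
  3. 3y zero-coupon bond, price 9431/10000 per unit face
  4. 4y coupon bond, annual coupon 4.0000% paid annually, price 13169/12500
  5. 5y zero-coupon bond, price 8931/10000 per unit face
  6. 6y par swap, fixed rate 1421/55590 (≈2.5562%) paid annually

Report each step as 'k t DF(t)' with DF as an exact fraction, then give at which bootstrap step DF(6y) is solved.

1 1 399/400
2 2 4831/5000
3 3 9431/10000
4 4 2253/2500
5 5 8931/10000
6 6 8579/10000
DF(6y) is solved at step 6

step 1 [1y] swap r/1=1/399: DF=(1 − 1/399·(0))/(1+1/399) = 399/400 ≈ 0.997500
step 2 [2y] swap r/1=338/19637: DF=(1 − 338/19637·(0.997500))/(1+338/19637) = 4831/5000 ≈ 0.966200
step 3 [3y] zero: DF = P = 9431/10000 ≈ 0.943100
step 4 [4y] bond c/1=1/25: DF=(13169/12500 − 1/25·(0.997500+0.966200+0.943100))/(1+1/25) = 2253/2500 ≈ 0.901200
step 5 [5y] zero: DF = P = 8931/10000 ≈ 0.893100
step 6 [6y] swap r/1=1421/55590: DF=(1 − 1421/55590·(0.997500+0.966200+0.943100+0.901200+0.893100))/(1+1421/55590) = 8579/10000 ≈ 0.857900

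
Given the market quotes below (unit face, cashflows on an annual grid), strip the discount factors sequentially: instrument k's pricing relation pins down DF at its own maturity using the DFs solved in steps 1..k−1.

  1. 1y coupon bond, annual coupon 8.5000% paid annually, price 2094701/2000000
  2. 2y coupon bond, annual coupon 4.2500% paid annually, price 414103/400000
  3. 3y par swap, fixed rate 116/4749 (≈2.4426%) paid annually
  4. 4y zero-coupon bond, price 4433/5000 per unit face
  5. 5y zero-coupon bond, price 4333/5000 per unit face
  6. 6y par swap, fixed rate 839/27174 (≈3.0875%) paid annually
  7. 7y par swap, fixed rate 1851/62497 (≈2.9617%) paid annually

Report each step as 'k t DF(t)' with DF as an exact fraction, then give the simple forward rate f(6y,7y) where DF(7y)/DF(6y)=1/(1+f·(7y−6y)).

1 1 9653/10000
2 2 9537/10000
3 3 1163/1250
4 4 4433/5000
5 5 4333/5000
6 6 4161/5000
7 7 8149/10000
f(6y,7y) = ((4161/5000)/(8149/10000) − 1)/(1) = 173/8149 ≈ 2.1230%

step 1 [1y] bond c/1=17/200: DF=(2094701/2000000 − 17/200·(0))/(1+17/200) = 9653/10000 ≈ 0.965300
step 2 [2y] bond c/1=17/400: DF=(414103/400000 − 17/400·(0.965300))/(1+17/400) = 9537/10000 ≈ 0.953700
step 3 [3y] swap r/1=116/4749: DF=(1 − 116/4749·(0.965300+0.953700))/(1+116/4749) = 1163/1250 ≈ 0.930400
step 4 [4y] zero: DF = P = 4433/5000 ≈ 0.886600
step 5 [5y] zero: DF = P = 4333/5000 ≈ 0.866600
step 6 [6y] swap r/1=839/27174: DF=(1 − 839/27174·(0.965300+0.953700+0.930400+0.886600+0.866600))/(1+839/27174) = 4161/5000 ≈ 0.832200
step 7 [7y] swap r/1=1851/62497: DF=(1 − 1851/62497·(0.965300+0.953700+0.930400+0.886600+0.866600+0.832200))/(1+1851/62497) = 8149/10000 ≈ 0.814900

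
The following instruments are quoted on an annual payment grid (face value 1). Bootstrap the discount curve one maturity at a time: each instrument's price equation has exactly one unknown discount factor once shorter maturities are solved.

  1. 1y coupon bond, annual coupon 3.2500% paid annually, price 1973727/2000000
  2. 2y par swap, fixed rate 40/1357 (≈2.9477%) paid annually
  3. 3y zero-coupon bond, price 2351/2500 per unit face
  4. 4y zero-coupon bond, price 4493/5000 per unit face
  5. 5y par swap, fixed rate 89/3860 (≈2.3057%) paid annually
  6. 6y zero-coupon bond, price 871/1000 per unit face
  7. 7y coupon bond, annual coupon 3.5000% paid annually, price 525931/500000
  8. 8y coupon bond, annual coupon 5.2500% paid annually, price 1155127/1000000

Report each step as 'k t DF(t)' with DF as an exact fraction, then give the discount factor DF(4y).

step 1 [1y] bond c/1=13/400: DF=(1973727/2000000 − 13/400·(0))/(1+13/400) = 4779/5000 ≈ 0.955800
step 2 [2y] swap r/1=40/1357: DF=(1 − 40/1357·(0.955800))/(1+40/1357) = 118/125 ≈ 0.944000
step 3 [3y] zero: DF = P = 2351/2500 ≈ 0.940400
step 4 [4y] zero: DF = P = 4493/5000 ≈ 0.898600
step 5 [5y] swap r/1=89/3860: DF=(1 − 89/3860·(0.955800+0.944000+0.940400+0.898600))/(1+89/3860) = 2233/2500 ≈ 0.893200
step 6 [6y] zero: DF = P = 871/1000 ≈ 0.871000
step 7 [7y] bond c/1=7/200: DF=(525931/500000 − 7/200·(0.955800+0.944000+0.940400+0.898600+0.893200+0.871000))/(1+7/200) = 4151/5000 ≈ 0.830200
step 8 [8y] bond c/1=21/400: DF=(1155127/1000000 − 21/400·(0.955800+0.944000+0.940400+0.898600+0.893200+0.871000+0.830200))/(1+21/400) = 977/1250 ≈ 0.781600

1 1 4779/5000
2 2 118/125
3 3 2351/2500
4 4 4493/5000
5 5 2233/2500
6 6 871/1000
7 7 4151/5000
8 8 977/1250
DF(4y) = 4493/5000 ≈ 0.898600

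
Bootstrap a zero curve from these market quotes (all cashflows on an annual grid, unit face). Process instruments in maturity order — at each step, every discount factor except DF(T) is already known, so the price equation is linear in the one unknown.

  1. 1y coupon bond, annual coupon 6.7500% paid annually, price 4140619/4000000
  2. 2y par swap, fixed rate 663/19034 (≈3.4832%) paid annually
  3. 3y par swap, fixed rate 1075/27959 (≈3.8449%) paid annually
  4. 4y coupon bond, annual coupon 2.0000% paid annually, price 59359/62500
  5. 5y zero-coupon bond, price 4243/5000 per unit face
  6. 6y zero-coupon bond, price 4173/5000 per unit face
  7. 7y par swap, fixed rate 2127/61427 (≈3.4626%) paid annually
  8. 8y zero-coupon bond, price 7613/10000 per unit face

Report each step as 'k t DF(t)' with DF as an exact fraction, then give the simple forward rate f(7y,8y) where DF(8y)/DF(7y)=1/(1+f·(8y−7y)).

1 1 9697/10000
2 2 9337/10000
3 3 357/400
4 4 8763/10000
5 5 4243/5000
6 6 4173/5000
7 7 7873/10000
8 8 7613/10000
f(7y,8y) = ((7873/10000)/(7613/10000) − 1)/(1) = 260/7613 ≈ 3.4152%

step 1 [1y] bond c/1=27/400: DF=(4140619/4000000 − 27/400·(0))/(1+27/400) = 9697/10000 ≈ 0.969700
step 2 [2y] swap r/1=663/19034: DF=(1 − 663/19034·(0.969700))/(1+663/19034) = 9337/10000 ≈ 0.933700
step 3 [3y] swap r/1=1075/27959: DF=(1 − 1075/27959·(0.969700+0.933700))/(1+1075/27959) = 357/400 ≈ 0.892500
step 4 [4y] bond c/1=1/50: DF=(59359/62500 − 1/50·(0.969700+0.933700+0.892500))/(1+1/50) = 8763/10000 ≈ 0.876300
step 5 [5y] zero: DF = P = 4243/5000 ≈ 0.848600
step 6 [6y] zero: DF = P = 4173/5000 ≈ 0.834600
step 7 [7y] swap r/1=2127/61427: DF=(1 − 2127/61427·(0.969700+0.933700+0.892500+0.876300+0.848600+0.834600))/(1+2127/61427) = 7873/10000 ≈ 0.787300
step 8 [8y] zero: DF = P = 7613/10000 ≈ 0.761300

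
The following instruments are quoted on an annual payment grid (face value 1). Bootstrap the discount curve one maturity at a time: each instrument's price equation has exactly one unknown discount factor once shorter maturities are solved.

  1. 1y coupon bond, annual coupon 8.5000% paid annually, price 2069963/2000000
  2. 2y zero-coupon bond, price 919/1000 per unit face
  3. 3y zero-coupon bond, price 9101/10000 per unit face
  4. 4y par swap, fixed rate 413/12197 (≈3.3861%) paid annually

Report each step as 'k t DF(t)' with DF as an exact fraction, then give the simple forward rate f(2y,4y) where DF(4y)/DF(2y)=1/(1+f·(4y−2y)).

1 1 9539/10000
2 2 919/1000
3 3 9101/10000
4 4 8761/10000
f(2y,4y) = ((919/1000)/(8761/10000) − 1)/(2) = 429/17522 ≈ 2.4484%

step 1 [1y] bond c/1=17/200: DF=(2069963/2000000 − 17/200·(0))/(1+17/200) = 9539/10000 ≈ 0.953900
step 2 [2y] zero: DF = P = 919/1000 ≈ 0.919000
step 3 [3y] zero: DF = P = 9101/10000 ≈ 0.910100
step 4 [4y] swap r/1=413/12197: DF=(1 − 413/12197·(0.953900+0.919000+0.910100))/(1+413/12197) = 8761/10000 ≈ 0.876100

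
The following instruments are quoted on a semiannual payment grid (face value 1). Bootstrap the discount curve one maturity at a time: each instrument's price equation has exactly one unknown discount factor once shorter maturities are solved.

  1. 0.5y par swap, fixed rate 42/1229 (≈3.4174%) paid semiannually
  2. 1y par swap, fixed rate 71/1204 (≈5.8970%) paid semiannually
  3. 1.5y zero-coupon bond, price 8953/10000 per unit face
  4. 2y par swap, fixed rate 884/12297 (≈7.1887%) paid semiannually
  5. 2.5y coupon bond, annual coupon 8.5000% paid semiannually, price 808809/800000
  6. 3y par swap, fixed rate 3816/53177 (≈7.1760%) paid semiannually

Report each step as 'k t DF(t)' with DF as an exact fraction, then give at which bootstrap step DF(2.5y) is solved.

1 1/2 1229/1250
2 1 1179/1250
3 3/2 8953/10000
4 2 4337/5000
5 5/2 4097/5000
6 3 2023/2500
DF(2.5y) is solved at step 5

step 1 [0.5y] swap r/2=21/1229: DF=(1 − 21/1229·(0))/(1+21/1229) = 1229/1250 ≈ 0.983200
step 2 [1y] swap r/2=71/2408: DF=(1 − 71/2408·(0.983200))/(1+71/2408) = 1179/1250 ≈ 0.943200
step 3 [1.5y] zero: DF = P = 8953/10000 ≈ 0.895300
step 4 [2y] swap r/2=442/12297: DF=(1 − 442/12297·(0.983200+0.943200+0.895300))/(1+442/12297) = 4337/5000 ≈ 0.867400
step 5 [2.5y] bond c/2=17/400: DF=(808809/800000 − 17/400·(0.983200+0.943200+0.895300+0.867400))/(1+17/400) = 4097/5000 ≈ 0.819400
step 6 [3y] swap r/2=1908/53177: DF=(1 − 1908/53177·(0.983200+0.943200+0.895300+0.867400+0.819400))/(1+1908/53177) = 2023/2500 ≈ 0.809200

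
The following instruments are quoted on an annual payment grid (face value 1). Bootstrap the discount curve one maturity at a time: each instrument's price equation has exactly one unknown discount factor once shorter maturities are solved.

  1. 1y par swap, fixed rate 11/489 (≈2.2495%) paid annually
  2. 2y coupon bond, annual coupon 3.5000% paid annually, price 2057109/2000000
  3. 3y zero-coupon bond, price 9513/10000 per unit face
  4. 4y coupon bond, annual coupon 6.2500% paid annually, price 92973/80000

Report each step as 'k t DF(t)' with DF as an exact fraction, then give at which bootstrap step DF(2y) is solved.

1 1 489/500
2 2 9607/10000
3 3 9513/10000
4 4 4619/5000
DF(2y) is solved at step 2

step 1 [1y] swap r/1=11/489: DF=(1 − 11/489·(0))/(1+11/489) = 489/500 ≈ 0.978000
step 2 [2y] bond c/1=7/200: DF=(2057109/2000000 − 7/200·(0.978000))/(1+7/200) = 9607/10000 ≈ 0.960700
step 3 [3y] zero: DF = P = 9513/10000 ≈ 0.951300
step 4 [4y] bond c/1=1/16: DF=(92973/80000 − 1/16·(0.978000+0.960700+0.951300))/(1+1/16) = 4619/5000 ≈ 0.923800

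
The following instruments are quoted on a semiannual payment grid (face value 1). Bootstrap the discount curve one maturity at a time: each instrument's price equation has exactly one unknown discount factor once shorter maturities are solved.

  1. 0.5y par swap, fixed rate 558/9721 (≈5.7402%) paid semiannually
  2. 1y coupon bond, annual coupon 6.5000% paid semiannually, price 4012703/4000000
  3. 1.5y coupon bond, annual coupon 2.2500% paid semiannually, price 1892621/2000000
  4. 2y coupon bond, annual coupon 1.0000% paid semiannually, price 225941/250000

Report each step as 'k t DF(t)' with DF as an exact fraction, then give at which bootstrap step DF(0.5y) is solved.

1 1/2 9721/10000
2 1 941/1000
3 3/2 1829/2000
4 2 2213/2500
DF(0.5y) is solved at step 1

step 1 [0.5y] swap r/2=279/9721: DF=(1 − 279/9721·(0))/(1+279/9721) = 9721/10000 ≈ 0.972100
step 2 [1y] bond c/2=13/400: DF=(4012703/4000000 − 13/400·(0.972100))/(1+13/400) = 941/1000 ≈ 0.941000
step 3 [1.5y] bond c/2=9/800: DF=(1892621/2000000 − 9/800·(0.972100+0.941000))/(1+9/800) = 1829/2000 ≈ 0.914500
step 4 [2y] bond c/2=1/200: DF=(225941/250000 − 1/200·(0.972100+0.941000+0.914500))/(1+1/200) = 2213/2500 ≈ 0.885200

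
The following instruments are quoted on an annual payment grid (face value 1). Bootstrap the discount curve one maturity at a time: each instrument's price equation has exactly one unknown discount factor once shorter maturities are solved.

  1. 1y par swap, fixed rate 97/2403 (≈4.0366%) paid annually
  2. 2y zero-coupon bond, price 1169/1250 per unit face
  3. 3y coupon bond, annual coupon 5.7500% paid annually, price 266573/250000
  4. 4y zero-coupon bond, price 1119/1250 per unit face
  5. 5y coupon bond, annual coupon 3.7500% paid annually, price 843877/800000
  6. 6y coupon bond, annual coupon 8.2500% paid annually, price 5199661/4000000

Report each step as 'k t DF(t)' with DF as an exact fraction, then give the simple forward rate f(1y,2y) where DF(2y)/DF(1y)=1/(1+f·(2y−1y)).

1 1 2403/2500
2 2 1169/1250
3 3 2263/2500
4 4 1119/1250
5 5 8831/10000
6 6 4259/5000
f(1y,2y) = ((2403/2500)/(1169/1250) − 1)/(1) = 65/2338 ≈ 2.7802%

step 1 [1y] swap r/1=97/2403: DF=(1 − 97/2403·(0))/(1+97/2403) = 2403/2500 ≈ 0.961200
step 2 [2y] zero: DF = P = 1169/1250 ≈ 0.935200
step 3 [3y] bond c/1=23/400: DF=(266573/250000 − 23/400·(0.961200+0.935200))/(1+23/400) = 2263/2500 ≈ 0.905200
step 4 [4y] zero: DF = P = 1119/1250 ≈ 0.895200
step 5 [5y] bond c/1=3/80: DF=(843877/800000 − 3/80·(0.961200+0.935200+0.905200+0.895200))/(1+3/80) = 8831/10000 ≈ 0.883100
step 6 [6y] bond c/1=33/400: DF=(5199661/4000000 − 33/400·(0.961200+0.935200+0.905200+0.895200+0.883100))/(1+33/400) = 4259/5000 ≈ 0.851800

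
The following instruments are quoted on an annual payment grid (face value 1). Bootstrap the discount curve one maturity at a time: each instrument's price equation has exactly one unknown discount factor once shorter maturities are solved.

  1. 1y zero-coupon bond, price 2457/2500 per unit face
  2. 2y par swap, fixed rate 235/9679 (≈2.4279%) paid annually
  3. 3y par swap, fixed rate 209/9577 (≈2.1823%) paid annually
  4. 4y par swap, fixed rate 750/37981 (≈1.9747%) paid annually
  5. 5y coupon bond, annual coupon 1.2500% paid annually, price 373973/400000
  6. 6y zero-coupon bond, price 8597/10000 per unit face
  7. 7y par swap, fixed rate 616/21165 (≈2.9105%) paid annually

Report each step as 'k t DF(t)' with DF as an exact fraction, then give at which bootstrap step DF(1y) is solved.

1 1 2457/2500
2 2 953/1000
3 3 9373/10000
4 4 37/40
5 5 1753/2000
6 6 8597/10000
7 7 1019/1250
DF(1y) is solved at step 1

step 1 [1y] zero: DF = P = 2457/2500 ≈ 0.982800
step 2 [2y] swap r/1=235/9679: DF=(1 − 235/9679·(0.982800))/(1+235/9679) = 953/1000 ≈ 0.953000
step 3 [3y] swap r/1=209/9577: DF=(1 − 209/9577·(0.982800+0.953000))/(1+209/9577) = 9373/10000 ≈ 0.937300
step 4 [4y] swap r/1=750/37981: DF=(1 − 750/37981·(0.982800+0.953000+0.937300))/(1+750/37981) = 37/40 ≈ 0.925000
step 5 [5y] bond c/1=1/80: DF=(373973/400000 − 1/80·(0.982800+0.953000+0.937300+0.925000))/(1+1/80) = 1753/2000 ≈ 0.876500
step 6 [6y] zero: DF = P = 8597/10000 ≈ 0.859700
step 7 [7y] swap r/1=616/21165: DF=(1 − 616/21165·(0.982800+0.953000+0.937300+0.925000+0.876500+0.859700))/(1+616/21165) = 1019/1250 ≈ 0.815200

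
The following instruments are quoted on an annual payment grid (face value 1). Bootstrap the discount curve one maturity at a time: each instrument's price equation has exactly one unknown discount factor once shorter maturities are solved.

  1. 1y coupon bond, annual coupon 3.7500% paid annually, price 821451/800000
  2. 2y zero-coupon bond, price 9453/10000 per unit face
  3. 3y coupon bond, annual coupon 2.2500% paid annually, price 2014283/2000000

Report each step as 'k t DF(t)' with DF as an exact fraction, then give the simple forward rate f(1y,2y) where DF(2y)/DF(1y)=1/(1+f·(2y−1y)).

step 1 [1y] bond c/1=3/80: DF=(821451/800000 − 3/80·(0))/(1+3/80) = 9897/10000 ≈ 0.989700
step 2 [2y] zero: DF = P = 9453/10000 ≈ 0.945300
step 3 [3y] bond c/1=9/400: DF=(2014283/2000000 − 9/400·(0.989700+0.945300))/(1+9/400) = 589/625 ≈ 0.942400

1 1 9897/10000
2 2 9453/10000
3 3 589/625
f(1y,2y) = ((9897/10000)/(9453/10000) − 1)/(1) = 148/3151 ≈ 4.6969%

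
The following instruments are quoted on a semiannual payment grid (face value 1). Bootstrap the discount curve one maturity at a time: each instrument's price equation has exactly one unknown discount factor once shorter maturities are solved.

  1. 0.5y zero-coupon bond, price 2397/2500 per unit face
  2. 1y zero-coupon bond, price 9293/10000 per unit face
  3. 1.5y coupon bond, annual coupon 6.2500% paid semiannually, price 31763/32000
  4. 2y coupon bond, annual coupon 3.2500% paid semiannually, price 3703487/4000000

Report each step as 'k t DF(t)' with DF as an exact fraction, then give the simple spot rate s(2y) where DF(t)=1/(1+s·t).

step 1 [0.5y] zero: DF = P = 2397/2500 ≈ 0.958800
step 2 [1y] zero: DF = P = 9293/10000 ≈ 0.929300
step 3 [1.5y] bond c/2=1/32: DF=(31763/32000 − 1/32·(0.958800+0.929300))/(1+1/32) = 9053/10000 ≈ 0.905300
step 4 [2y] bond c/2=13/800: DF=(3703487/4000000 − 13/800·(0.958800+0.929300+0.905300))/(1+13/800) = 1083/1250 ≈ 0.866400

1 1/2 2397/2500
2 1 9293/10000
3 3/2 9053/10000
4 2 1083/1250
s(2y) = (1/(1083/1250) − 1)/(2) = 167/2166 ≈ 7.7101%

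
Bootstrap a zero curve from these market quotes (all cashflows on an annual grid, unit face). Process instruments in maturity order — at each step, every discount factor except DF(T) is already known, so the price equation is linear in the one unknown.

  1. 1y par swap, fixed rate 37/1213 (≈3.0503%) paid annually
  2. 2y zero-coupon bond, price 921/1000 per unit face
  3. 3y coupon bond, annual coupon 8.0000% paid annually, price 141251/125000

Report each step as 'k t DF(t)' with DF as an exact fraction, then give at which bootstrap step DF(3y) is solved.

step 1 [1y] swap r/1=37/1213: DF=(1 − 37/1213·(0))/(1+37/1213) = 1213/1250 ≈ 0.970400
step 2 [2y] zero: DF = P = 921/1000 ≈ 0.921000
step 3 [3y] bond c/1=2/25: DF=(141251/125000 − 2/25·(0.970400+0.921000))/(1+2/25) = 4531/5000 ≈ 0.906200

1 1 1213/1250
2 2 921/1000
3 3 4531/5000
DF(3y) is solved at step 3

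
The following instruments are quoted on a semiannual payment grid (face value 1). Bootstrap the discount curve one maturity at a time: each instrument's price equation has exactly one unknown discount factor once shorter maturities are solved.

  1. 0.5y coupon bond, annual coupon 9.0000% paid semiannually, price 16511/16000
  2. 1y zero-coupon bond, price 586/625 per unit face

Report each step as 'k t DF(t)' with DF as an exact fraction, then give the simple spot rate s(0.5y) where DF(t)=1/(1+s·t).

1 1/2 79/80
2 1 586/625
s(0.5y) = (1/(79/80) − 1)/(1/2) = 2/79 ≈ 2.5316%

step 1 [0.5y] bond c/2=9/200: DF=(16511/16000 − 9/200·(0))/(1+9/200) = 79/80 ≈ 0.987500
step 2 [1y] zero: DF = P = 586/625 ≈ 0.937600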